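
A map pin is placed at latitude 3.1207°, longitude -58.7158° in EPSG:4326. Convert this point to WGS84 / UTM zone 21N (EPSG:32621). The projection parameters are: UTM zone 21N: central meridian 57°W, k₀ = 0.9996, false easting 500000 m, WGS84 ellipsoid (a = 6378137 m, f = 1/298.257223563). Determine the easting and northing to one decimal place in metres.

Zone 21 central meridian λ₀ = 6×21 − 183 = -57°; Δλ = -1.7158°.
Transverse Mercator on WGS84 with k₀ = 0.9996 gives E = 309327.134 m, N = 345089.997 m.

E 309327.1 m, N 345090.0 m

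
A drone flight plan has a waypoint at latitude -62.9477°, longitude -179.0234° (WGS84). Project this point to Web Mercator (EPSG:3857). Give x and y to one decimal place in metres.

Web Mercator is spherical with R = a = 6378137 m.
x = R·λ = 6378137 × -3.124547768 = -19928793.728 m.
y = R·ln tan(π/4 + φ/2) = 6378137 × -1.424779415 = -9087438.301 m.

x -19928793.7 m, y -9087438.3 m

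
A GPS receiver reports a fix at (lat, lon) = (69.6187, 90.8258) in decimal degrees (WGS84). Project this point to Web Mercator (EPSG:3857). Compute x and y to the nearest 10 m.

x 10110680 m, y 10945730 m

Web Mercator is spherical with R = a = 6378137 m.
x = R·λ = 6378137 × 1.585209256 = 10110681.807 m.
y = R·ln tan(π/4 + φ/2) = 6378137 × 1.716133025 = 10945731.542 m.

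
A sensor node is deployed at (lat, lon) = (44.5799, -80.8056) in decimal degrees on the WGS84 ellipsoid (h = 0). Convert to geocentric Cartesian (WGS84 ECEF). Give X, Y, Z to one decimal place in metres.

WGS84: a = 6378137 m, e² = 0.006694380; N(φ) = a/√(1−e²sin²φ) = 6388680.980 m.
X = (N+h)·cosφ·cosλ = 727097.213 m; Y = (N+h)·cosφ·sinλ = -4492015.567 m; Z = (N(1−e²)+h)·sinφ = 4454216.593 m.

X 727097.2 m, Y -4492015.6 m, Z 4454216.6 m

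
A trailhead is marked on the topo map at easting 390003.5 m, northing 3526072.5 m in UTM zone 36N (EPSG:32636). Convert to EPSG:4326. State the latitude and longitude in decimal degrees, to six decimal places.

lat 31.865100°, lon 31.837200°

Zone 36N: λ₀ = 33°, k₀ = 0.9996, false easting 500000 m.
Meridian distance M = (N − FN)/k₀ = 3527483.5 m.
Inverse transverse Mercator on WGS84 gives φ = 31.86509995°, λ = 31.837200497°.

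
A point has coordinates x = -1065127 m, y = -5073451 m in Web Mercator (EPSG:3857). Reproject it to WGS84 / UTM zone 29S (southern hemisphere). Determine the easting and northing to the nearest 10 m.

E 452510 m, N 5415240 m

Web Mercator inverse (R = 6378137 m) → φ = -41.41299827°, λ = -9.56819864°.
UTM 29S forward: E = 452513.054 m, N = 5415238.806 m.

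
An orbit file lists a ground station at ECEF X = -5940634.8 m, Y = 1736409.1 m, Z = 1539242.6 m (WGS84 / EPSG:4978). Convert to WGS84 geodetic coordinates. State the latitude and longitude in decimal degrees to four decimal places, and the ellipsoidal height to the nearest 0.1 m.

λ = atan2(Y, X) = 163.70670026°; p = √(X²+Y²) = 6189205.0 m.
Bowring's method on WGS84 (a = 6378137 m, b = 6356752.314 m) gives φ = 14.05640037°, h = 851.297 m.

lat 14.0564°, lon 163.7067°, h 851.3 m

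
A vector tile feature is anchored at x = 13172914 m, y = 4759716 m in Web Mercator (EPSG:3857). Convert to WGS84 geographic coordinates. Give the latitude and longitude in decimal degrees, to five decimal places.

lat 39.26510°, lon 118.33430°

R = 6378137 m. λ = x/R = 118.33429983°.
φ = 2·arctan(exp(y/R)) − 90° = 2·arctan(2.10909) − 90° = 39.26509773°.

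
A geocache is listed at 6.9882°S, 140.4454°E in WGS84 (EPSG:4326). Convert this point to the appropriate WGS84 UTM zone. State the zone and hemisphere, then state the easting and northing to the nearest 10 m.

Zone 54S: E 438740 m, N 9227520 m

Longitude 140.4454° lies in the 6° band [138°, 144°), giving zone 54; latitude is south of the equator, so 54S.
Zone 54 central meridian λ₀ = 6×54 − 183 = 141°; Δλ = -0.5546°.
Transverse Mercator on WGS84 with k₀ = 0.9996 gives E = 438741.388 m, N = 9227519.511 m.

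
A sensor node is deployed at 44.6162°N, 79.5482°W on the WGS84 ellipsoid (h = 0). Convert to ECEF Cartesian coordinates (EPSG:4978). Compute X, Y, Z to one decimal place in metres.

WGS84: a = 6378137 m, e² = 0.006694380; N(φ) = a/√(1−e²sin²φ) = 6388694.571 m.
X = (N+h)·cosφ·cosλ = 824981.164 m; Y = (N+h)·cosφ·sinλ = -4472193.215 m; Z = (N(1−e²)+h)·sinφ = 4457088.859 m.

X 824981.2 m, Y -4472193.2 m, Z 4457088.9 m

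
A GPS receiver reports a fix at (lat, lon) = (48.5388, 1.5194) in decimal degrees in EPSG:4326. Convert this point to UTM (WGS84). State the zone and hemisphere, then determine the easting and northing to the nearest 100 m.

Longitude 1.5194° lies in the 6° band [0°, 6°), giving zone 31; latitude is north of the equator, so 31N.
Zone 31 central meridian λ₀ = 6×31 − 183 = 3°; Δλ = -1.4806°.
Transverse Mercator on WGS84 with k₀ = 0.9996 gives E = 390710.319 m, N = 5377246.769 m.

Zone 31N: E 390700 m, N 5377200 m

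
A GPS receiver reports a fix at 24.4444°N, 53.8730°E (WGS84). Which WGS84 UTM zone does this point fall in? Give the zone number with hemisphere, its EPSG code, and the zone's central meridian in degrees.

Zone 39N (EPSG:32639), central meridian 51°

UTM zone = ⌊(λ + 180)/6⌋ + 1; 53.8730° ∈ [48°, 54°) → zone 39.
Hemisphere: N (φ ≥ 0).
Central meridian λ₀ = 6×39 − 183 = 51°.
EPSG code: 32639.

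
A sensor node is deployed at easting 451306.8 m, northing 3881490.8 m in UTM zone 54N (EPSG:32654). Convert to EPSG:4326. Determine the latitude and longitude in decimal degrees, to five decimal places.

Zone 54N: λ₀ = 141°, k₀ = 0.9996, false easting 500000 m.
Meridian distance M = (N − FN)/k₀ = 3883044.0 m.
Inverse transverse Mercator on WGS84 gives φ = 35.07500043°, λ = 140.46590042°.

lat 35.07500°, lon 140.46590°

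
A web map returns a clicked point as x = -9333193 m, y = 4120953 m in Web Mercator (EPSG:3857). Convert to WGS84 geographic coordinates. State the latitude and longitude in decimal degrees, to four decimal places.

R = 6378137 m. λ = x/R = -83.84149922°.
φ = 2·arctan(exp(y/R)) − 90° = 2·arctan(1.90810) − 90° = 34.68350141°.

lat 34.6835°, lon -83.8415°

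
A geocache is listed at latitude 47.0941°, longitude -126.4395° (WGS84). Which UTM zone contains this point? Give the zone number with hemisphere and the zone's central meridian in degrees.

Zone 9N, central meridian -129°

UTM zone = ⌊(λ + 180)/6⌋ + 1; -126.4395° ∈ [-132°, -126°) → zone 9.
Hemisphere: N (φ ≥ 0).
Central meridian λ₀ = 6×9 − 183 = -129°.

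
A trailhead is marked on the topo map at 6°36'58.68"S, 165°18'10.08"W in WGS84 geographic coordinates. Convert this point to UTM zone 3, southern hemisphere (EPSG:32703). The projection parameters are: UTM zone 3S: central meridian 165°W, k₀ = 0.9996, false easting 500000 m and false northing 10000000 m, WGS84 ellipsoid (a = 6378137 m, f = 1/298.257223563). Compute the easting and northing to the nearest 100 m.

Zone 3 central meridian λ₀ = 6×3 − 183 = -165°; Δλ = -0.3028°.
Transverse Mercator on WGS84 with k₀ = 0.9996 gives E = 466528.703 m, N = 9268657.309 m.

E 466500 m, N 9268700 m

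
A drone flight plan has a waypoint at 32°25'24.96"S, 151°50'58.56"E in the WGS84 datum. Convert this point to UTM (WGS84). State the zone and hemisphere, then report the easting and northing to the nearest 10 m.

Zone 56S: E 391840 m, N 6412030 m

Longitude 151.8496° lies in the 6° band [150°, 156°), giving zone 56; latitude is south of the equator, so 56S.
Zone 56 central meridian λ₀ = 6×56 − 183 = 153°; Δλ = -1.1504°.
Transverse Mercator on WGS84 with k₀ = 0.9996 gives E = 391837.998 m, N = 6412027.615 m.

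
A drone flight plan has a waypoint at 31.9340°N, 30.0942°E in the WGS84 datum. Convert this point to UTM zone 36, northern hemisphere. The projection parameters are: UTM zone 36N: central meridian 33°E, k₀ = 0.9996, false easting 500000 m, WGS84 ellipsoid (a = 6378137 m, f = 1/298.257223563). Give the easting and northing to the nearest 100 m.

Zone 36 central meridian λ₀ = 6×36 − 183 = 33°; Δλ = -2.9058°.
Transverse Mercator on WGS84 with k₀ = 0.9996 gives E = 225282.977 m, N = 3536806.816 m.

E 225300 m, N 3536800 m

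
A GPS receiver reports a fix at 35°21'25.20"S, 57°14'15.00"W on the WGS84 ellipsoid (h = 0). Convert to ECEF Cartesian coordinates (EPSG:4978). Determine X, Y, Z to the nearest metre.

WGS84: a = 6378137 m, e² = 0.006694380; N(φ) = a/√(1−e²sin²φ) = 6385297.873 m.
X = (N+h)·cosφ·cosλ = 2818138.602 m; Y = (N+h)·cosφ·sinλ = -4379187.022 m; Z = (N(1−e²)+h)·sinφ = -3670240.041 m.

X 2818139 m, Y -4379187 m, Z -3670240 m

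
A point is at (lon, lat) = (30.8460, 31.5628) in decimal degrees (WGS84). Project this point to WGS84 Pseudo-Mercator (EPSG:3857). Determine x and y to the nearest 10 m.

x 3433760 m, y 3706060 m

Web Mercator is spherical with R = a = 6378137 m.
x = R·λ = 6378137 × 0.538364261 = 3433761.013 m.
y = R·ln tan(π/4 + φ/2) = 6378137 × 0.581056375 = 3706057.166 m.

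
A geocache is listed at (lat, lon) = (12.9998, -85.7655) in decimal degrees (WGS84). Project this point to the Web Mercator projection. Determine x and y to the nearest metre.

Web Mercator is spherical with R = a = 6378137 m.
x = R·λ = 6378137 × -1.496890360 = -9547371.788 m.
y = R·ln tan(π/4 + φ/2) = 6378137 × 0.228861409 = 1459709.422 m.

x -9547372 m, y 1459709 m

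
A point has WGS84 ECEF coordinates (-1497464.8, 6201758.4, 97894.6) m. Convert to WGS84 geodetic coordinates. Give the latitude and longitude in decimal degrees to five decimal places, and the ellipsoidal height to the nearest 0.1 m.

lat 0.88500°, lon 103.57470°, h 2604.0 m

λ = atan2(Y, X) = 103.57470008°; p = √(X²+Y²) = 6379985.0 m.
Bowring's method on WGS84 (a = 6378137 m, b = 6356752.314 m) gives φ = 0.88499962°, h = 2604.022 m.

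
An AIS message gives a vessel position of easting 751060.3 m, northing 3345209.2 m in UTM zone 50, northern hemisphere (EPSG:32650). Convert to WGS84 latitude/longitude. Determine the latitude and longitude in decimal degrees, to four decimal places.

lat 30.2125°, lon 119.6082°

Zone 50N: λ₀ = 117°, k₀ = 0.9996, false easting 500000 m.
Meridian distance M = (N − FN)/k₀ = 3346547.8 m.
Inverse transverse Mercator on WGS84 gives φ = 30.21249988°, λ = 119.60820009°.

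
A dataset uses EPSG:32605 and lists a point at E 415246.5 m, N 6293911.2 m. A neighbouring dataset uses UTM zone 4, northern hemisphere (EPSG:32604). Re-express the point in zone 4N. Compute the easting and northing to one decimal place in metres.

E 781743.0 m, N 6302549.3 m

UTM 5N → geographic: φ = 56.78140041°, λ = -154.38709978°.
UTM 4N (λ₀ = -159°) forward: E = 781743.036 m, N = 6302549.329 m.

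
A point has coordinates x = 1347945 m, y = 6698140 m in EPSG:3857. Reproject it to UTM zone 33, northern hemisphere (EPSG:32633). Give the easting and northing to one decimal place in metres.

Web Mercator inverse (R = 6378137 m) → φ = 51.43240196°, λ = 12.10879596°.
UTM 33N forward: E = 299035.797 m, N = 5701877.342 m.

E 299035.8 m, N 5701877.3 m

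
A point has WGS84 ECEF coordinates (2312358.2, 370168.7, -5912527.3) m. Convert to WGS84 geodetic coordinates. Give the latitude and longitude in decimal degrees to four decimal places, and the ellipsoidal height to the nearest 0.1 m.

λ = atan2(Y, X) = 9.09490072°; p = √(X²+Y²) = 2341799.6 m.
Bowring's method on WGS84 (a = 6378137 m, b = 6356752.314 m) gives φ = -68.52420039°, h = -236.690 m.

lat -68.5242°, lon 9.0949°, h -236.7 m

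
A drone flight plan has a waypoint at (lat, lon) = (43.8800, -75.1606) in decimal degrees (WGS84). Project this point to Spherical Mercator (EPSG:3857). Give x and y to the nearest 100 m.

Web Mercator is spherical with R = a = 6378137 m.
x = R·λ = 6378137 × -1.311799938 = -8366839.720 m.
y = R·ln tan(π/4 + φ/2) = 6378137 × 0.853993987 = 5446890.648 m.

x -8366800 m, y 5446900 m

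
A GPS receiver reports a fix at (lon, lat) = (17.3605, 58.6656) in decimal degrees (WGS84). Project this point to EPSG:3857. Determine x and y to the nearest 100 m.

Web Mercator is spherical with R = a = 6378137 m.
x = R·λ = 6378137 × 0.302997885 = 1932562.020 m.
y = R·ln tan(π/4 + φ/2) = 6378137 × 1.271289497 = 8108458.577 m.

x 1932600 m, y 8108500 m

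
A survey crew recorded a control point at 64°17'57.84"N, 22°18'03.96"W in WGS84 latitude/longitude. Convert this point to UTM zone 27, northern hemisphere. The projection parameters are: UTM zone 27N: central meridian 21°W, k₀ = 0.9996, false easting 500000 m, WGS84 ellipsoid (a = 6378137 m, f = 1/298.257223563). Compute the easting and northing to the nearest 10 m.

E 437050 m, N 7131020 m

Zone 27 central meridian λ₀ = 6×27 − 183 = -21°; Δλ = -1.3011°.
Transverse Mercator on WGS84 with k₀ = 0.9996 gives E = 437045.577 m, N = 7131021.945 m.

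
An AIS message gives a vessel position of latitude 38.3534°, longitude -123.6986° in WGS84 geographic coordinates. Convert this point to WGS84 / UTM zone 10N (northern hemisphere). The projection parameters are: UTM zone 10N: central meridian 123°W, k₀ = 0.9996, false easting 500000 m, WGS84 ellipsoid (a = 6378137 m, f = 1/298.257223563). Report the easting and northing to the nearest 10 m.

Zone 10 central meridian λ₀ = 6×10 − 183 = -123°; Δλ = -0.6986°.
Transverse Mercator on WGS84 with k₀ = 0.9996 gives E = 438959.944 m, N = 4245257.582 m.

E 438960 m, N 4245260 m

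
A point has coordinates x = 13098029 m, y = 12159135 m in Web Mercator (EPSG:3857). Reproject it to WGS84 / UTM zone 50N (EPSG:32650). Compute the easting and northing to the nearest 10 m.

E 521470 m, N 8111020 m

Web Mercator inverse (R = 6378137 m) → φ = 73.09340053°, λ = 117.66159643°.
UTM 50N forward: E = 521474.860 m, N = 8111017.574 m.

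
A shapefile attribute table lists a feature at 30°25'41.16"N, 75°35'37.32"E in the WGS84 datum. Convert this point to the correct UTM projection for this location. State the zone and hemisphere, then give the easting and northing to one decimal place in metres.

Longitude 75.5937° lies in the 6° band [72°, 78°), giving zone 43; latitude is north of the equator, so 43N.
Zone 43 central meridian λ₀ = 6×43 − 183 = 75°; Δλ = +0.5937°.
Transverse Mercator on WGS84 with k₀ = 0.9996 gives E = 557014.124 m, N = 3366373.455 m.

Zone 43N: E 557014.1 m, N 3366373.5 m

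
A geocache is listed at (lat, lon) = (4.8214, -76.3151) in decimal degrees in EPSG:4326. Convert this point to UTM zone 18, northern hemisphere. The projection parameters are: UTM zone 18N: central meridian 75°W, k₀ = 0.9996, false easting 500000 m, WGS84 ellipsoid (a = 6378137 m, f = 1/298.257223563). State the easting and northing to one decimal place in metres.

E 354163.9 m, N 533062.9 m

Zone 18 central meridian λ₀ = 6×18 − 183 = -75°; Δλ = -1.3151°.
Transverse Mercator on WGS84 with k₀ = 0.9996 gives E = 354163.949 m, N = 533062.869 m.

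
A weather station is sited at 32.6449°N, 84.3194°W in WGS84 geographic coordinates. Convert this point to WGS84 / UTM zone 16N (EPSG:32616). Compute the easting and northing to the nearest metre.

E 751447 m, N 3615096 m

Zone 16 central meridian λ₀ = 6×16 − 183 = -87°; Δλ = +2.6806°.
Transverse Mercator on WGS84 with k₀ = 0.9996 gives E = 751447.401 m, N = 3615096.000 m.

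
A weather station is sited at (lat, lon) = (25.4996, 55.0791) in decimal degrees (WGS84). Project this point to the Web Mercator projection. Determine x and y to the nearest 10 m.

Web Mercator is spherical with R = a = 6378137 m.
x = R·λ = 6378137 × 0.961311644 = 6131377.365 m.
y = R·ln tan(π/4 + φ/2) = 6378137 × 0.460516151 = 2937235.104 m.

x 6131380 m, y 2937240 m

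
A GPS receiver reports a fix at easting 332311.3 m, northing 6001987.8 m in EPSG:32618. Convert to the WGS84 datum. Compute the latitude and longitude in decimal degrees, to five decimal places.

Zone 18N: λ₀ = -75°, k₀ = 0.9996, false easting 500000 m.
Meridian distance M = (N − FN)/k₀ = 6004389.6 m.
Inverse transverse Mercator on WGS84 gives φ = 54.13860031°, λ = -77.56700043°.

lat 54.13860°, lon -77.56700°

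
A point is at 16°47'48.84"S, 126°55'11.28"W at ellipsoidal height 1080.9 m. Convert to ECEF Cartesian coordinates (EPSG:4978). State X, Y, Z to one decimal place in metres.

X -3669509.1 m, Y -4883811.4 m, Z -1831639.6 m

WGS84: a = 6378137 m, e² = 0.006694380; N(φ) = a/√(1−e²sin²φ) = 6379920.577 m.
X = (N+h)·cosφ·cosλ = -3669509.141 m; Y = (N+h)·cosφ·sinλ = -4883811.380 m; Z = (N(1−e²)+h)·sinφ = -1831639.587 m.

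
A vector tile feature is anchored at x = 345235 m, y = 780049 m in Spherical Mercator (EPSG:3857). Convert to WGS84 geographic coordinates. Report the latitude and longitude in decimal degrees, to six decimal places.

R = 6378137 m. λ = x/R = 3.10129877°.
φ = 2·arctan(exp(y/R)) − 90° = 2·arctan(1.13009) − 90° = 6.98989593°.

lat 6.989896°, lon 3.101299°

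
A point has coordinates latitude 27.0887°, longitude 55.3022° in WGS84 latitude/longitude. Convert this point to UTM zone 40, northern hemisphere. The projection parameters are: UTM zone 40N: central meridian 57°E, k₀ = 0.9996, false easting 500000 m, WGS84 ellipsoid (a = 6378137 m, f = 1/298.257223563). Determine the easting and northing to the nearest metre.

E 331670 m, N 2997396 m

Zone 40 central meridian λ₀ = 6×40 − 183 = 57°; Δλ = -1.6978°.
Transverse Mercator on WGS84 with k₀ = 0.9996 gives E = 331670.298 m, N = 2997395.549 m.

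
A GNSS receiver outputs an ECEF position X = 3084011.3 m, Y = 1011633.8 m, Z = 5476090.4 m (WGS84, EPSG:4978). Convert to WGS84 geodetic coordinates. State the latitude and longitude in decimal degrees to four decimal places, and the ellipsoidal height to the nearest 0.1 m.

lat 59.5131°, lon 18.1608°, h 3405.7 m

λ = atan2(Y, X) = 18.16080038°; p = √(X²+Y²) = 3245693.9 m.
Bowring's method on WGS84 (a = 6378137 m, b = 6356752.314 m) gives φ = 59.51309997°, h = 3405.711 m.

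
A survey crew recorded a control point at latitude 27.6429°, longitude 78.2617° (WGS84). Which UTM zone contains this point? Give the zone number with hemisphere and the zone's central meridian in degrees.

UTM zone = ⌊(λ + 180)/6⌋ + 1; 78.2617° ∈ [78°, 84°) → zone 44.
Hemisphere: N (φ ≥ 0).
Central meridian λ₀ = 6×44 − 183 = 81°.

Zone 44N, central meridian 81°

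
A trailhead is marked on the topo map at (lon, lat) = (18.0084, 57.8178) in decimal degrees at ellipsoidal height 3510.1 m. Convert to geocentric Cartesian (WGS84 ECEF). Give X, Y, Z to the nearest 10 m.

X 3240210 m, Y 1053330 m, Z 5377930 m

WGS84: a = 6378137 m, e² = 0.006694380; N(φ) = a/√(1−e²sin²φ) = 6393484.883 m.
X = (N+h)·cosφ·cosλ = 3240214.062 m; Y = (N+h)·cosφ·sinλ = 1053334.585 m; Z = (N(1−e²)+h)·sinφ = 5377927.682 m.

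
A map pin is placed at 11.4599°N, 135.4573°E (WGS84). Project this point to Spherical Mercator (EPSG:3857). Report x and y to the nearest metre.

x 15079038 m, y 1284302 m

Web Mercator is spherical with R = a = 6378137 m.
x = R·λ = 6378137 × 2.364175881 = 15079037.660 m.
y = R·ln tan(π/4 + φ/2) = 6378137 × 0.201360075 = 1284302.143 m.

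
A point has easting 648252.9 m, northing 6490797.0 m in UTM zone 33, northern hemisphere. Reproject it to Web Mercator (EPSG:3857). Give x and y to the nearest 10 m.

x 1953260 m, y 8080000 m

Unproject from UTM 33N (λ₀ = 15°) → φ = 58.53239980°, λ = 17.54639955°.
Web Mercator (R = 6378137 m): x = 1953256.264 m, y = 8079999.649 m.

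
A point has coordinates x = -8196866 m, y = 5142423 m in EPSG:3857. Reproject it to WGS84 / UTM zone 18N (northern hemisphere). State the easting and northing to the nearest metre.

Web Mercator inverse (R = 6378137 m) → φ = 41.87600063°, λ = -73.63370010°.
UTM 18N forward: E = 613374.312 m, N = 4636911.303 m.

E 613374 m, N 4636911 m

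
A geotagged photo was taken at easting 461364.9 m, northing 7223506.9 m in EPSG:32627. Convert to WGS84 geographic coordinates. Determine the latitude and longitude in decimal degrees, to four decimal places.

Zone 27N: λ₀ = -21°, k₀ = 0.9996, false easting 500000 m.
Meridian distance M = (N − FN)/k₀ = 7226397.5 m.
Inverse transverse Mercator on WGS84 gives φ = 65.13280008°, λ = -21.82340082°.

lat 65.1328°, lon -21.8234°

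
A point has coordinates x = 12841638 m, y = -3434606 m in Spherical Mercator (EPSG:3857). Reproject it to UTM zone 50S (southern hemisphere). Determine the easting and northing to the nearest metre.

Web Mercator inverse (R = 6378137 m) → φ = -29.46219766°, λ = 115.35839689°.
UTM 50S forward: E = 340813.131 m, N = 6739683.238 m.

E 340813 m, N 6739683 m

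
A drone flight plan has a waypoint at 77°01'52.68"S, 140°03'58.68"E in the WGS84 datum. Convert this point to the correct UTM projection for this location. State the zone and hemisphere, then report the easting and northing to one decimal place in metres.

Zone 54S: E 476609.9 m, N 1449548.3 m

Longitude 140.0663° lies in the 6° band [138°, 144°), giving zone 54; latitude is south of the equator, so 54S.
Zone 54 central meridian λ₀ = 6×54 − 183 = 141°; Δλ = -0.9337°.
Transverse Mercator on WGS84 with k₀ = 0.9996 gives E = 476609.931 m, N = 1449548.269 m.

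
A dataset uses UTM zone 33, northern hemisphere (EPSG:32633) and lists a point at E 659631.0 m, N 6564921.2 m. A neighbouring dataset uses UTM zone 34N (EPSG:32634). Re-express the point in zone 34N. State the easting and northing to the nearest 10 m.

UTM 33N → geographic: φ = 59.19329969°, λ = 17.79469929°.
UTM 34N (λ₀ = 21°) forward: E = 316926.669 m, N = 6565976.414 m.

E 316930 m, N 6565980 m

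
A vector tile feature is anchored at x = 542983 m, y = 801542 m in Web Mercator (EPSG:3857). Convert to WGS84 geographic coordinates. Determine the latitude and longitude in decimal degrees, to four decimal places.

R = 6378137 m. λ = x/R = 4.87769928°.
φ = 2·arctan(exp(y/R)) − 90° = 2·arctan(1.13391) − 90° = 7.18149619°.

lat 7.1815°, lon 4.8777°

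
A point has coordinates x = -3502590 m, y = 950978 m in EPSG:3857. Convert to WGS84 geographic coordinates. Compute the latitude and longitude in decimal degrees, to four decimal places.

R = 6378137 m. λ = x/R = -31.46430131°.
φ = 2·arctan(exp(y/R)) − 90° = 2·arctan(1.16079) − 90° = 8.51130350°.

lat 8.5113°, lon -31.4643°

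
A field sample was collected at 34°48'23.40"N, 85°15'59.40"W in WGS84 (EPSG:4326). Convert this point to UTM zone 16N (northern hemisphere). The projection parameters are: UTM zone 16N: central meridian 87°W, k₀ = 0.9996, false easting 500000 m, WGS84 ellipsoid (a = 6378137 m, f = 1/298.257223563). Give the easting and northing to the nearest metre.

E 658565 m, N 3852954 m

Zone 16 central meridian λ₀ = 6×16 − 183 = -87°; Δλ = +1.7335°.
Transverse Mercator on WGS84 with k₀ = 0.9996 gives E = 658564.721 m, N = 3852954.440 m.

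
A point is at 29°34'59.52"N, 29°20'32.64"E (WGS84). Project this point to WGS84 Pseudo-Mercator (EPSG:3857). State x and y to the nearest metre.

Web Mercator is spherical with R = a = 6378137 m.
x = R·λ = 6378137 × 0.512121490 = 3266381.027 m.
y = R·ln tan(π/4 + φ/2) = 6378137 × 0.540923755 = 3450085.814 m.

x 3266381 m, y 3450086 m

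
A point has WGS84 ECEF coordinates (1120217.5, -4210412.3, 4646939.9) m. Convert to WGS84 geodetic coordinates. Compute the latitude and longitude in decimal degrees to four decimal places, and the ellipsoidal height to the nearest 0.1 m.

λ = atan2(Y, X) = -75.10110044°; p = √(X²+Y²) = 4356886.4 m.
Bowring's method on WGS84 (a = 6378137 m, b = 6356752.314 m) gives φ = 47.03700037°, h = 3239.665 m.

lat 47.0370°, lon -75.1011°, h 3239.7 m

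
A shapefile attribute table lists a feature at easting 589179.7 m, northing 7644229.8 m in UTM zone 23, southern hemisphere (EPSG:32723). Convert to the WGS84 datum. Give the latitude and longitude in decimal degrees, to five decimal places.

lat -21.30160°, lon -44.14020°

Zone 23S: λ₀ = -45°, k₀ = 0.9996, false easting 500000 m, false northing 10000000 m.
Meridian distance M = (N − FN)/k₀ = -2356712.9 m.
Inverse transverse Mercator on WGS84 gives φ = -21.30159980°, λ = -44.14020035°.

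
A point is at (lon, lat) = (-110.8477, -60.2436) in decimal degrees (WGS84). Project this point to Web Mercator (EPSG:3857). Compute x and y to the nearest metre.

x -12339510 m, y -8454174 m

Web Mercator is spherical with R = a = 6378137 m.
x = R·λ = 6378137 × -1.934657333 = -12339509.520 m.
y = R·ln tan(π/4 + φ/2) = 6378137 × -1.325492631 = -8454173.590 m.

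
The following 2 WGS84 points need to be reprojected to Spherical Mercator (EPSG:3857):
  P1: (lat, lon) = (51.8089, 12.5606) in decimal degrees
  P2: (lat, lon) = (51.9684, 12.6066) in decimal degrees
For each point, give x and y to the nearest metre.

P1: x 1398240 m, y 6765646 m; P2: x 1403360 m, y 6794414 m

Web Mercator: x = R·λ, y = R·ln tan(π/4+φ/2), R = 6378137 m.
P1 (51.8089°, 12.5606°) → (1398239.596, 6765645.605) m.
P2 (51.9684°, 12.6066°) → (1403360.293, 6794413.785) m.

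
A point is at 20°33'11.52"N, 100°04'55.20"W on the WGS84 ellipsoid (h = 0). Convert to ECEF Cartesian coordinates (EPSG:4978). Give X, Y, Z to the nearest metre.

X -1045900 m, Y -5882354 m, Z 2225145 m

WGS84: a = 6378137 m, e² = 0.006694380; N(φ) = a/√(1−e²sin²φ) = 6380769.981 m.
X = (N+h)·cosφ·cosλ = -1045900.265 m; Y = (N+h)·cosφ·sinλ = -5882353.735 m; Z = (N(1−e²)+h)·sinφ = 2225144.872 m.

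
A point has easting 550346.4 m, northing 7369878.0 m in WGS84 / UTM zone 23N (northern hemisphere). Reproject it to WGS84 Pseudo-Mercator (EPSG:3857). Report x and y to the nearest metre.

x -4883697 m, y 9999491 m

Unproject from UTM 23N (λ₀ = -45°) → φ = 66.44420011°, λ = -43.87099979°.
Web Mercator (R = 6378137 m): x = -4883697.357 m, y = 9999490.905 m.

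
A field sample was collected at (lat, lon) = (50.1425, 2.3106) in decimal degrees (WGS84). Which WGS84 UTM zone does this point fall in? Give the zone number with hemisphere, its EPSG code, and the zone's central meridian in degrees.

UTM zone = ⌊(λ + 180)/6⌋ + 1; 2.3106° ∈ [0°, 6°) → zone 31.
Hemisphere: N (φ ≥ 0).
Central meridian λ₀ = 6×31 − 183 = 3°.
EPSG code: 32631.

Zone 31N (EPSG:32631), central meridian 3°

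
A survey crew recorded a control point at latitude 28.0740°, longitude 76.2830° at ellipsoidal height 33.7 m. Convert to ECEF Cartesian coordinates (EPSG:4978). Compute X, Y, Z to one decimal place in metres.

X 1335471.0 m, Y 5471266.6 m, Z 2983759.4 m

WGS84: a = 6378137 m, e² = 0.006694380; N(φ) = a/√(1−e²sin²φ) = 6382870.502 m.
X = (N+h)·cosφ·cosλ = 1335470.980 m; Y = (N+h)·cosφ·sinλ = 5471266.603 m; Z = (N(1−e²)+h)·sinφ = 2983759.422 m.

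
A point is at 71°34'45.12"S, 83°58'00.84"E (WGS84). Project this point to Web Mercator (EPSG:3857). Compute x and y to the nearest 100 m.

x 9347200 m, y -11603300 m

Web Mercator is spherical with R = a = 6378137 m.
x = R·λ = 6378137 × 1.465498868 = 9347152.551 m.
y = R·ln tan(π/4 + φ/2) = 6378137 × -1.819227653 = -11603283.203 m.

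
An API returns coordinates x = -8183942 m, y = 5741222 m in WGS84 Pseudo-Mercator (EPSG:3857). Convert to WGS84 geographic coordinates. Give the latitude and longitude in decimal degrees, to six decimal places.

R = 6378137 m. λ = x/R = -73.51760183°.
φ = 2·arctan(exp(y/R)) − 90° = 2·arctan(2.45995) − 90° = 45.75529867°.

lat 45.755299°, lon -73.517602°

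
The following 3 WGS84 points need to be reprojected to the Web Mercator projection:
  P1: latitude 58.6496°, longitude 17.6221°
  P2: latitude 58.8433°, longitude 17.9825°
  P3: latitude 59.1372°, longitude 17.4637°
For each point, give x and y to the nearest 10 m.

P1: x 1961680 m, y 8105030 m; P2: x 2001800 m, y 8146590 m; P3: x 1944050 m, y 8210100 m

Web Mercator: x = R·λ, y = R·ln tan(π/4+φ/2), R = 6378137 m.
P1 (58.6496°, 17.6221°) → (1961683.199, 8105034.358) m.
P2 (58.8433°, 17.9825°) → (2001802.743, 8146594.808) m.
P3 (59.1372°, 17.4637°) → (1944050.191, 8210100.346) m.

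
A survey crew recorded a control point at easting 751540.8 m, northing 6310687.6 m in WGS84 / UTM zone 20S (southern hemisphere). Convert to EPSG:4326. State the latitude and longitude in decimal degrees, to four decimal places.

lat -33.3136°, lon -60.2981°

Zone 20S: λ₀ = -63°, k₀ = 0.9996, false easting 500000 m, false northing 10000000 m.
Meridian distance M = (N − FN)/k₀ = -3690788.7 m.
Inverse transverse Mercator on WGS84 gives φ = -33.31359985°, λ = -60.29810026°.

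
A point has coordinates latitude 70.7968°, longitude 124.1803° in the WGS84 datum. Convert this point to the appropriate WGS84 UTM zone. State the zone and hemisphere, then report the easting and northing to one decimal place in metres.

Zone 51N: E 543326.7 m, N 7855155.6 m

Longitude 124.1803° lies in the 6° band [120°, 126°), giving zone 51; latitude is north of the equator, so 51N.
Zone 51 central meridian λ₀ = 6×51 − 183 = 123°; Δλ = +1.1803°.
Transverse Mercator on WGS84 with k₀ = 0.9996 gives E = 543326.694 m, N = 7855155.622 m.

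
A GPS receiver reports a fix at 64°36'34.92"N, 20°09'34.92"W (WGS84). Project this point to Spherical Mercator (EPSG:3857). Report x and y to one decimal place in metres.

x -2244167.5 m, y 9506307.7 m

Web Mercator is spherical with R = a = 6378137 m.
x = R·λ = 6378137 × -0.351853141 = -2244167.539 m.
y = R·ln tan(π/4 + φ/2) = 6378137 × 1.490452102 = 9506307.697 m.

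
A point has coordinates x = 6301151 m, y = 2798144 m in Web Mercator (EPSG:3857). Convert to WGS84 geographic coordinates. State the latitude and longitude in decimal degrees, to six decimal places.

R = 6378137 m. λ = x/R = 56.60420251°.
φ = 2·arctan(exp(y/R)) − 90° = 2·arctan(1.55070) − 90° = 24.36660023°.

lat 24.366600°, lon 56.604203°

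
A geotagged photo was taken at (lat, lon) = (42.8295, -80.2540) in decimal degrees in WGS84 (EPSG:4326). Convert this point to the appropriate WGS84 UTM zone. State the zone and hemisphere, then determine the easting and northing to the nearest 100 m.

Longitude -80.2540° lies in the 6° band [-84°, -78°), giving zone 17; latitude is north of the equator, so 17N.
Zone 17 central meridian λ₀ = 6×17 − 183 = -81°; Δλ = +0.7460°.
Transverse Mercator on WGS84 with k₀ = 0.9996 gives E = 560973.219 m, N = 4742151.200 m.

Zone 17N: E 561000 m, N 4742200 m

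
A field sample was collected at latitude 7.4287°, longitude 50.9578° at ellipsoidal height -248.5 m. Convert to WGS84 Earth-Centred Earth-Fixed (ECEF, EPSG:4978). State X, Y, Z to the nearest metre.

WGS84: a = 6378137 m, e² = 0.006694380; N(φ) = a/√(1−e²sin²φ) = 6378493.908 m.
X = (N+h)·cosφ·cosλ = 3983887.938 m; Y = (N+h)·cosφ·sinλ = 4912289.725 m; Z = (N(1−e²)+h)·sinφ = 819137.343 m.

X 3983888 m, Y 4912290 m, Z 819137 m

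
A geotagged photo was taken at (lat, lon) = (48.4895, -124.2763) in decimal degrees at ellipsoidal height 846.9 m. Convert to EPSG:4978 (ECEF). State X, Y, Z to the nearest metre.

WGS84: a = 6378137 m, e² = 0.006694380; N(φ) = a/√(1−e²sin²φ) = 6390142.230 m.
X = (N+h)·cosφ·cosλ = -2385465.418 m; Y = (N+h)·cosφ·sinλ = -3500070.625 m; Z = (N(1−e²)+h)·sinφ = 4753758.060 m.

X -2385465 m, Y -3500071 m, Z 4753758 m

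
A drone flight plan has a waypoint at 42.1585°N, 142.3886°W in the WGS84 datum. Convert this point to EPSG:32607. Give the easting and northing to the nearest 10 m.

E 385280 m, N 4668310 m

Zone 7 central meridian λ₀ = 6×7 − 183 = -141°; Δλ = -1.3886°.
Transverse Mercator on WGS84 with k₀ = 0.9996 gives E = 385284.144 m, N = 4668307.655 m.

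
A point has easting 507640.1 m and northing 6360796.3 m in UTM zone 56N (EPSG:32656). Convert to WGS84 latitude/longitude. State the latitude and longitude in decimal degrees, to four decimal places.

Zone 56N: λ₀ = 153°, k₀ = 0.9996, false easting 500000 m.
Meridian distance M = (N − FN)/k₀ = 6363341.6 m.
Inverse transverse Mercator on WGS84 gives φ = 57.38990031°, λ = 153.12709957°.

lat 57.3899°, lon 153.1271°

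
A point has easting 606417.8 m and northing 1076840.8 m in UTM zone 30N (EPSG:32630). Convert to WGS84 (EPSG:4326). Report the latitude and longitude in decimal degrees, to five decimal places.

Zone 30N: λ₀ = -3°, k₀ = 0.9996, false easting 500000 m.
Meridian distance M = (N − FN)/k₀ = 1077271.7 m.
Inverse transverse Mercator on WGS84 gives φ = 9.74020043°, λ = -2.02979967°.

lat 9.74020°, lon -2.02980°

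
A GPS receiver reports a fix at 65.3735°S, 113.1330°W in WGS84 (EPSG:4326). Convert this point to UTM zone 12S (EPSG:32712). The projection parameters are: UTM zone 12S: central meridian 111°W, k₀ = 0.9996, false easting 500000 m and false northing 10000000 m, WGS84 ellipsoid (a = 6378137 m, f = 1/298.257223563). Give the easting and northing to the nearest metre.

E 400836 m, N 2748240 m

Zone 12 central meridian λ₀ = 6×12 − 183 = -111°; Δλ = -2.1330°.
Transverse Mercator on WGS84 with k₀ = 0.9996 gives E = 400836.406 m, N = 2748240.343 m.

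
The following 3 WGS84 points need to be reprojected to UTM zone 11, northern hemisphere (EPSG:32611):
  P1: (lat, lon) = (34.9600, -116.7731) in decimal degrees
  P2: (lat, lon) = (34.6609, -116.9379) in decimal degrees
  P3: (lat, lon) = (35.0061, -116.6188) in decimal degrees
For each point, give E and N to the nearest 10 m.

P1: E 520720 m, N 3868630 m; P2: E 505690 m, N 3835440 m; P3: E 534780 m, N 3873790 m

UTM zone 11N: λ₀ = -117°, k₀ = 0.9996.
P1 (34.9600°, -116.7731°) → (520715.090, 3868630.734) m.
P2 (34.6609°, -116.9379°) → (505690.006, 3835440.968) m.
P3 (35.0061°, -116.6188°) → (534782.637, 3873785.910) m.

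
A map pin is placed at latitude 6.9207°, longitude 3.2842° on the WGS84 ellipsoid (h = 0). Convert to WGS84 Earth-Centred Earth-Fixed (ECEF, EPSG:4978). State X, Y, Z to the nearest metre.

WGS84: a = 6378137 m, e² = 0.006694380; N(φ) = a/√(1−e²sin²φ) = 6378446.990 m.
X = (N+h)·cosφ·cosλ = 6321573.521 m; Y = (N+h)·cosφ·sinλ = 362750.618 m; Z = (N(1−e²)+h)·sinφ = 763429.016 m.

X 6321574 m, Y 362751 m, Z 763429 m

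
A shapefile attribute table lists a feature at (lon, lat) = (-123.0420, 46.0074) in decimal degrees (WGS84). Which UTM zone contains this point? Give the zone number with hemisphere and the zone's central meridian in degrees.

UTM zone = ⌊(λ + 180)/6⌋ + 1; -123.0420° ∈ [-126°, -120°) → zone 10.
Hemisphere: N (φ ≥ 0).
Central meridian λ₀ = 6×10 − 183 = -123°.

Zone 10N, central meridian -123°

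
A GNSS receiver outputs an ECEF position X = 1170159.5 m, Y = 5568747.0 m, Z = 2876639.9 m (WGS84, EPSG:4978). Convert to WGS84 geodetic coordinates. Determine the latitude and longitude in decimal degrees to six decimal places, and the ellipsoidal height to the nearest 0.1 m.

λ = atan2(Y, X) = 78.13310010°; p = √(X²+Y²) = 5690361.7 m.
Bowring's method on WGS84 (a = 6378137 m, b = 6356752.314 m) gives φ = 26.97309989°, h = 2381.967 m.

lat 26.973100°, lon 78.133100°, h 2382.0 m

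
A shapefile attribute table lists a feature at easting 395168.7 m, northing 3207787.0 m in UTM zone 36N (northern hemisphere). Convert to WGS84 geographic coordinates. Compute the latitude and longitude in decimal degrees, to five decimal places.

lat 28.99390°, lon 31.92380°

Zone 36N: λ₀ = 33°, k₀ = 0.9996, false easting 500000 m.
Meridian distance M = (N − FN)/k₀ = 3209070.6 m.
Inverse transverse Mercator on WGS84 gives φ = 28.99389959°, λ = 31.92379952°.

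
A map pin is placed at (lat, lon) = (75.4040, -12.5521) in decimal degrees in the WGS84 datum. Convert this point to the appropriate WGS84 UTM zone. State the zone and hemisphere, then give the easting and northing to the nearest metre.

Longitude -12.5521° lies in the 6° band [-18°, -12°), giving zone 28; latitude is north of the equator, so 28N.
Zone 28 central meridian λ₀ = 6×28 − 183 = -15°; Δλ = +2.4479°.
Transverse Mercator on WGS84 with k₀ = 0.9996 gives E = 568840.664 m, N = 8370106.754 m.

Zone 28N: E 568841 m, N 8370107 m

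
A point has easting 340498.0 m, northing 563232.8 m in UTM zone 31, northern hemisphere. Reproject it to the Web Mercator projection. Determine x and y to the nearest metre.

Unproject from UTM 31N (λ₀ = 3°) → φ = 5.09400011°, λ = 1.56109979°.
Web Mercator (R = 6378137 m): x = 173780.834 m, y = 567810.031 m.

x 173781 m, y 567810 m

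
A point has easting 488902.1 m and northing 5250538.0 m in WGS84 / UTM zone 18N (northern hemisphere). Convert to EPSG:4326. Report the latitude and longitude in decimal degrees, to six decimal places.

Zone 18N: λ₀ = -75°, k₀ = 0.9996, false easting 500000 m.
Meridian distance M = (N − FN)/k₀ = 5252639.1 m.
Inverse transverse Mercator on WGS84 gives φ = 47.40819993°, λ = -75.14709998°.

lat 47.408200°, lon -75.147100°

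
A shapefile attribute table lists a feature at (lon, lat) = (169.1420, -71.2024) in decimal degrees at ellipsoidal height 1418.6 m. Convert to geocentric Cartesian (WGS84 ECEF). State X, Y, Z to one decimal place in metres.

WGS84: a = 6378137 m, e² = 0.006694380; N(φ) = a/√(1−e²sin²φ) = 6397355.712 m.
X = (N+h)·cosφ·cosλ = -2024938.518 m; Y = (N+h)·cosφ·sinλ = 388402.511 m; Z = (N(1−e²)+h)·sinφ = -6016939.249 m.

X -2024938.5 m, Y 388402.5 m, Z -6016939.2 m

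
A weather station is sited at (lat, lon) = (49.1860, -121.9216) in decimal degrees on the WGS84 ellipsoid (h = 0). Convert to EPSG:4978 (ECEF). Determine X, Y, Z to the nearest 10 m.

X -2208520 m, Y -3545150 m, Z 4804100 m

WGS84: a = 6378137 m, e² = 0.006694380; N(φ) = a/√(1−e²sin²φ) = 6390400.890 m.
X = (N+h)·cosφ·cosλ = -2208518.682 m; Y = (N+h)·cosφ·sinλ = -3545153.886 m; Z = (N(1−e²)+h)·sinφ = 4804104.192 m.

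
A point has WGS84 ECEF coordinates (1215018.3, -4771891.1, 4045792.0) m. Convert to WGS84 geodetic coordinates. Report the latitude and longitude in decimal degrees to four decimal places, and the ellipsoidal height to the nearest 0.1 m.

lat 39.5961°, lon -75.7149°, h 3547.8 m

λ = atan2(Y, X) = -75.71490000°; p = √(X²+Y²) = 4924146.0 m.
Bowring's method on WGS84 (a = 6378137 m, b = 6356752.314 m) gives φ = 39.59610017°, h = 3547.758 m.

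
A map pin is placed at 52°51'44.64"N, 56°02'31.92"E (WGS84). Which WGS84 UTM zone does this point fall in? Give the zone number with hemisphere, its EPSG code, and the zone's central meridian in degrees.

Zone 40N (EPSG:32640), central meridian 57°

UTM zone = ⌊(λ + 180)/6⌋ + 1; 56.0422° ∈ [54°, 60°) → zone 40.
Hemisphere: N (φ ≥ 0).
Central meridian λ₀ = 6×40 − 183 = 57°.
EPSG code: 32640.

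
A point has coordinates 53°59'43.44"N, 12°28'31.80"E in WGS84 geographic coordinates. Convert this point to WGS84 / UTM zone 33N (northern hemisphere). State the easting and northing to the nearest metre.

E 334518 m, N 5985960 m

Zone 33 central meridian λ₀ = 6×33 − 183 = 15°; Δλ = -2.5245°.
Transverse Mercator on WGS84 with k₀ = 0.9996 gives E = 334518.447 m, N = 5985959.877 m.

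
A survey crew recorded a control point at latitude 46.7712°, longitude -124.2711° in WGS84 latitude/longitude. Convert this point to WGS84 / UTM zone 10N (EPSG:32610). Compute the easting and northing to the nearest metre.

E 402953 m, N 5180523 m

Zone 10 central meridian λ₀ = 6×10 − 183 = -123°; Δλ = -1.2711°.
Transverse Mercator on WGS84 with k₀ = 0.9996 gives E = 402952.617 m, N = 5180523.328 m.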